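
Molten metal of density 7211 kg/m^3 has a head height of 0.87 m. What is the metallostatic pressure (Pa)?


Formula: P = rho * g * h
rho * g = 7211 * 9.81 = 70739.91 N/m^3
P = 70739.91 * 0.87 = 61543.7217 Pa

Final answer: 61543.7217 Pa


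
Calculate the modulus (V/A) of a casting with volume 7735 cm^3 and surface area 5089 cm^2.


Formula: Casting Modulus M = V / A
M = 7735 cm^3 / 5089 cm^2 = 1.5199 cm

Answer: 1.5199 cm


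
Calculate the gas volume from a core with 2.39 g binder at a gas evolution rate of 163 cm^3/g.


Formula: V_gas = W_binder * gas_evolution_rate
V = 2.39 g * 163 cm^3/g = 389.5700 cm^3

Answer: 389.5700 cm^3


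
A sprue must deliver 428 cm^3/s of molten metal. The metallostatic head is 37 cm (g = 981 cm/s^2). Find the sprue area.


Formula: v = sqrt(2*g*h), A = Q/v
Velocity: v = sqrt(2 * 981 * 37) = sqrt(72594) = 269.4327 cm/s
Sprue area: A = Q / v = 428 / 269.4327 = 1.5885 cm^2


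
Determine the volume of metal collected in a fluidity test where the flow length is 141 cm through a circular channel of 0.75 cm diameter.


Formula: V = pi * (d/2)^2 * L  (cylinder volume)
Radius = 0.75/2 = 0.375 cm
V = pi * 0.375^2 * 141 = 62.2919 cm^3

62.2919 cm^3


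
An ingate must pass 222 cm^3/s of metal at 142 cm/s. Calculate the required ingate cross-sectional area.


Formula: A_ingate = Q / v  (continuity equation)
A = 222 cm^3/s / 142 cm/s = 1.5634 cm^2

Final answer: 1.5634 cm^2


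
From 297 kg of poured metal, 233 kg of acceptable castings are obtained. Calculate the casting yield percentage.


Formula: Casting Yield = (W_good / W_total) * 100
Yield = (233 kg / 297 kg) * 100 = 78.4512%

Final answer: 78.4512%


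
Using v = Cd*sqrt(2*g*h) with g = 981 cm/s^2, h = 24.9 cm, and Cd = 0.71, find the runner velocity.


Formula: v = Cd * sqrt(2 * g * h)  (Torricelli with discharge coefficient)
2*g*h = 2 * 981 * 24.9 = 48853.8 cm^2/s^2
sqrt(48853.8) = 221.02896 cm/s
v = 0.71 * 221.02896 = 156.9306 cm/s


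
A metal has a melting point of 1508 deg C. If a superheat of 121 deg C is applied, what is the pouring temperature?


Formula: T_pour = T_melt + Superheat
T_pour = 1508 + 121 = 1629 deg C


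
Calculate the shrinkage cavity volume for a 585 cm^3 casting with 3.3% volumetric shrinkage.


Formula: V_shrink = V_casting * shrinkage_pct / 100
V_shrink = 585 cm^3 * 3.3 / 100 = 19.3050 cm^3

Final answer: 19.3050 cm^3


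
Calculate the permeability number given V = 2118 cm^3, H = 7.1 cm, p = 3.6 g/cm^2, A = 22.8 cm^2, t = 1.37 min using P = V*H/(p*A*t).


Formula: Permeability Number P = (V * H) / (p * A * t)
Numerator: V * H = 2118 * 7.1 = 15037.8
Denominator: p * A * t = 3.6 * 22.8 * 1.37 = 112.4496
P = 15037.8 / 112.4496 = 133.7292

Final answer: 133.7292


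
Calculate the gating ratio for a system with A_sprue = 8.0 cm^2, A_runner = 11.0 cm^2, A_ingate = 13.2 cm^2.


Sprue:Runner:Ingate = 1 : 11.0/8.0 : 13.2/8.0 = 1:1.38:1.65

Answer: 1:1.38:1.65


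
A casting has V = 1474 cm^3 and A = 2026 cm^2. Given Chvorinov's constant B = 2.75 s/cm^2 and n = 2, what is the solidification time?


Formula: t_s = B * (V/A)^n  (Chvorinov's rule, n=2)
Modulus M = V/A = 1474/2026 = 0.727542 cm
M^2 = 0.727542^2 = 0.529317 cm^2
t_s = 2.75 * 0.529317 = 1.4556 s

Answer: 1.4556 s


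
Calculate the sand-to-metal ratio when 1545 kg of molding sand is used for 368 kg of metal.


Formula: Sand-to-Metal Ratio = W_sand / W_metal
Ratio = 1545 kg / 368 kg = 4.1984


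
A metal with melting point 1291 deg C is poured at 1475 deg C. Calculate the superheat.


Formula: Superheat = T_pour - T_melt
Superheat = 1475 - 1291 = 184 deg C


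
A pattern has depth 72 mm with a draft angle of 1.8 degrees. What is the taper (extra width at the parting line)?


Formula: taper = depth * tan(draft_angle)
tan(1.8 deg) = 0.0314263
taper = 72 mm * 0.0314263 = 2.2627 mm


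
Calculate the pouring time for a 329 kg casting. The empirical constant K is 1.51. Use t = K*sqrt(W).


Formula: t = K * sqrt(W)
sqrt(W) = sqrt(329) = 18.13836
t = 1.51 * 18.13836 = 27.3889 s


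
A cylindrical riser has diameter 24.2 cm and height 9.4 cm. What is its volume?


Formula: V = pi * (D/2)^2 * H  (cylinder volume)
Radius = D/2 = 24.2/2 = 12.1 cm
V = pi * 12.1^2 * 9.4 = 4323.6295 cm^3

Final answer: 4323.6295 cm^3


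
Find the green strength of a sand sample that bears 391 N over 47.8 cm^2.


Formula: Compressive Strength = Force / Area
Strength = 391 N / 47.8 cm^2 = 8.1799 N/cm^2

8.1799 N/cm^2


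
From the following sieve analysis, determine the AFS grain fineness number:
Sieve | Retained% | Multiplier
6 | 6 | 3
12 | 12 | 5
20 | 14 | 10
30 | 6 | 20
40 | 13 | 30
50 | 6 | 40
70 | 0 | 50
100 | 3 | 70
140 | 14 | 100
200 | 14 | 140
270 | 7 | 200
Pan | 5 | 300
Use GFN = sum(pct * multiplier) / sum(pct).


Formula: GFN = sum(pct * multiplier) / sum(pct)
sum(pct * multiplier) = 7438
sum(pct) = 100
GFN = 7438 / 100 = 74.38


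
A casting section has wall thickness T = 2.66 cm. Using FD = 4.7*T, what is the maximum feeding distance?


Formula: FD = 4.7 * T  (riser feeding-distance rule)
FD = 4.7 * 2.66 cm = 12.5020 cm

12.5020 cm


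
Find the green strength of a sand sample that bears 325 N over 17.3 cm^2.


Formula: Compressive Strength = Force / Area
Strength = 325 N / 17.3 cm^2 = 18.7861 N/cm^2

18.7861 N/cm^2


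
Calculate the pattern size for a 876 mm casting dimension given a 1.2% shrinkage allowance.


Formula: L_pattern = L_casting * (1 + shrinkage_rate/100)
Shrinkage factor = 1 + 1.2/100 = 1.012
L_pattern = 876 mm * 1.012 = 886.5120 mm

Answer: 886.5120 mm


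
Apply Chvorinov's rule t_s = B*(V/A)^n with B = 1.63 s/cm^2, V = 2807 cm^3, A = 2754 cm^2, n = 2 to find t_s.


Formula: t_s = B * (V/A)^n  (Chvorinov's rule, n=2)
Modulus M = V/A = 2807/2754 = 1.019245 cm
M^2 = 1.019245^2 = 1.038860 cm^2
t_s = 1.63 * 1.038860 = 1.6933 s


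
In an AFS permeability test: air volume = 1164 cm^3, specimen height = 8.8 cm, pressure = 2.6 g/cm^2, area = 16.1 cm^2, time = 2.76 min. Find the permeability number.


Formula: Permeability Number P = (V * H) / (p * A * t)
Numerator: V * H = 1164 * 8.8 = 10243.2
Denominator: p * A * t = 2.6 * 16.1 * 2.76 = 115.5336
P = 10243.2 / 115.5336 = 88.6599

88.6599


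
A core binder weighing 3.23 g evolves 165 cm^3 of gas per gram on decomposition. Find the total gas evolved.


Formula: V_gas = W_binder * gas_evolution_rate
V = 3.23 g * 165 cm^3/g = 532.9500 cm^3

Answer: 532.9500 cm^3


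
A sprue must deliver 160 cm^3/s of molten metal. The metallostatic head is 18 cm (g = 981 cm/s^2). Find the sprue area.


Formula: v = sqrt(2*g*h), A = Q/v
Velocity: v = sqrt(2 * 981 * 18) = sqrt(35316) = 187.9255 cm/s
Sprue area: A = Q / v = 160 / 187.9255 = 0.8514 cm^2


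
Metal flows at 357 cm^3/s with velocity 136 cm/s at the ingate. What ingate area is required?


Formula: A_ingate = Q / v  (continuity equation)
A = 357 cm^3/s / 136 cm/s = 2.6250 cm^2

2.6250 cm^2


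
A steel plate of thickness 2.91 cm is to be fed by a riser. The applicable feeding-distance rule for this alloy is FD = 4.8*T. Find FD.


Formula: FD = 4.8 * T  (riser feeding-distance rule)
FD = 4.8 * 2.91 cm = 13.9680 cm

13.9680 cm


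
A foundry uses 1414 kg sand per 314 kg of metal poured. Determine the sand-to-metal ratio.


Formula: Sand-to-Metal Ratio = W_sand / W_metal
Ratio = 1414 kg / 314 kg = 4.5032


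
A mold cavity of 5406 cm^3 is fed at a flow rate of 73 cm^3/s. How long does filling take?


Formula: t_fill = V_mold / Q_flow
t = 5406 cm^3 / 73 cm^3/s = 74.0548 s

Final answer: 74.0548 s


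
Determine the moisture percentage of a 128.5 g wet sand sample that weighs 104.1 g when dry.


Formula: MC = (W_wet - W_dry) / W_wet * 100
Water mass = 128.5 - 104.1 = 24.4 g
MC = 24.4 / 128.5 * 100 = 18.9883%

18.9883%


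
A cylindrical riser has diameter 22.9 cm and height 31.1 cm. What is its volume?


Formula: V = pi * (D/2)^2 * H  (cylinder volume)
Radius = D/2 = 22.9/2 = 11.45 cm
V = pi * 11.45^2 * 31.1 = 12809.1772 cm^3


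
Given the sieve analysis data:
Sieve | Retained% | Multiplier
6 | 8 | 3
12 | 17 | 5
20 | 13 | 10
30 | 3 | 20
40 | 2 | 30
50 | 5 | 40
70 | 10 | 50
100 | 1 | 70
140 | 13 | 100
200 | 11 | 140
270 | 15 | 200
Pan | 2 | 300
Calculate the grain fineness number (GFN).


Formula: GFN = sum(pct * multiplier) / sum(pct)
sum(pct * multiplier) = 7569
sum(pct) = 100
GFN = 7569 / 100 = 75.69

Answer: 75.69


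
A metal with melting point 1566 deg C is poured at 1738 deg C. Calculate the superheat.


Formula: Superheat = T_pour - T_melt
Superheat = 1738 - 1566 = 172 deg C

172 deg C


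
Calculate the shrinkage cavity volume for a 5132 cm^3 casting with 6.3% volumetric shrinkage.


Formula: V_shrink = V_casting * shrinkage_pct / 100
V_shrink = 5132 cm^3 * 6.3 / 100 = 323.3160 cm^3

323.3160 cm^3


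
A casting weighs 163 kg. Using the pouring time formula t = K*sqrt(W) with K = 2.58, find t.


Formula: t = K * sqrt(W)
sqrt(W) = sqrt(163) = 12.76715
t = 2.58 * 12.76715 = 32.9392 s


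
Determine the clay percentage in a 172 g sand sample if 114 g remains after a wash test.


Formula: Clay% = (W_total - W_washed) / W_total * 100
Clay mass = 172 - 114 = 58 g
Clay% = 58 / 172 * 100 = 33.7209%

33.7209%


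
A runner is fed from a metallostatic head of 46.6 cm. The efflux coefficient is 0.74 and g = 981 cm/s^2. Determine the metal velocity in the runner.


Formula: v = Cd * sqrt(2 * g * h)  (Torricelli with discharge coefficient)
2*g*h = 2 * 981 * 46.6 = 91429.2 cm^2/s^2
sqrt(91429.2) = 302.37262 cm/s
v = 0.74 * 302.37262 = 223.7557 cm/s

223.7557 cm/s


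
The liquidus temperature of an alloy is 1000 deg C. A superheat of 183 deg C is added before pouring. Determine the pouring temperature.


Formula: T_pour = T_melt + Superheat
T_pour = 1000 + 183 = 1183 deg C

1183 deg C


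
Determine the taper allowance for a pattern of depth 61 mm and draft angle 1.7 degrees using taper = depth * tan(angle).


Formula: taper = depth * tan(draft_angle)
tan(1.7 deg) = 0.0296793
taper = 61 mm * 0.0296793 = 1.8104 mm

Answer: 1.8104 mm


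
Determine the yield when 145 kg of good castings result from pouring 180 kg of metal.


Formula: Casting Yield = (W_good / W_total) * 100
Yield = (145 kg / 180 kg) * 100 = 80.5556%


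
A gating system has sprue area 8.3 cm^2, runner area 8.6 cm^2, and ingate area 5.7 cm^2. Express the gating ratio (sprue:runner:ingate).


Sprue:Runner:Ingate = 1 : 8.6/8.3 : 5.7/8.3 = 1:1.04:0.69

1:1.04:0.69


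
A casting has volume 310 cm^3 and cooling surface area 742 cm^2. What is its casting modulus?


Formula: Casting Modulus M = V / A
M = 310 cm^3 / 742 cm^2 = 0.4178 cm

Final answer: 0.4178 cm


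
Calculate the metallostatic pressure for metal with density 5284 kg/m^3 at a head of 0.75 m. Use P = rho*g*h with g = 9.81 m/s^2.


Formula: P = rho * g * h
rho * g = 5284 * 9.81 = 51836.04 N/m^3
P = 51836.04 * 0.75 = 38877.0300 Pa

Answer: 38877.0300 Pa


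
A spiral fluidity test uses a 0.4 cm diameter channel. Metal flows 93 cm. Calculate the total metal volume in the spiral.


Formula: V = pi * (d/2)^2 * L  (cylinder volume)
Radius = 0.4/2 = 0.2 cm
V = pi * 0.2^2 * 93 = 11.6867 cm^3

11.6867 cm^3


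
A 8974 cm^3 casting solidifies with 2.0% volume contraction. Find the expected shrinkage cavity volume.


Formula: V_shrink = V_casting * shrinkage_pct / 100
V_shrink = 8974 cm^3 * 2.0 / 100 = 179.4800 cm^3


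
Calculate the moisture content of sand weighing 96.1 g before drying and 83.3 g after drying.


Formula: MC = (W_wet - W_dry) / W_wet * 100
Water mass = 96.1 - 83.3 = 12.8 g
MC = 12.8 / 96.1 * 100 = 13.3195%


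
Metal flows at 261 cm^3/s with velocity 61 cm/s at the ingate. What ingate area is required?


Formula: A_ingate = Q / v  (continuity equation)
A = 261 cm^3/s / 61 cm/s = 4.2787 cm^2

4.2787 cm^2


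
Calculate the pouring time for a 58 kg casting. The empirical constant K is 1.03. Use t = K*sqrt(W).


Formula: t = K * sqrt(W)
sqrt(W) = sqrt(58) = 7.61577
t = 1.03 * 7.61577 = 7.8442 s

Answer: 7.8442 s


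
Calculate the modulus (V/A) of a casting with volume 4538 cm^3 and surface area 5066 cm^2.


Formula: Casting Modulus M = V / A
M = 4538 cm^3 / 5066 cm^2 = 0.8958 cm

Final answer: 0.8958 cm


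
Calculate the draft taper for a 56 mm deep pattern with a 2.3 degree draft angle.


Formula: taper = depth * tan(draft_angle)
tan(2.3 deg) = 0.0401641
taper = 56 mm * 0.0401641 = 2.2492 mm


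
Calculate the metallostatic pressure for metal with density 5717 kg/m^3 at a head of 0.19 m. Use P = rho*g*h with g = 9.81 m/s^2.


Formula: P = rho * g * h
rho * g = 5717 * 9.81 = 56083.77 N/m^3
P = 56083.77 * 0.19 = 10655.9163 Pa

Final answer: 10655.9163 Pa


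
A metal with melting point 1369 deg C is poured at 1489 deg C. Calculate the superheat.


Formula: Superheat = T_pour - T_melt
Superheat = 1489 - 1369 = 120 deg C

Final answer: 120 deg C


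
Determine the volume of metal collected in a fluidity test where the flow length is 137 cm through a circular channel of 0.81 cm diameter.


Formula: V = pi * (d/2)^2 * L  (cylinder volume)
Radius = 0.81/2 = 0.405 cm
V = pi * 0.405^2 * 137 = 70.5961 cm^3

70.5961 cm^3


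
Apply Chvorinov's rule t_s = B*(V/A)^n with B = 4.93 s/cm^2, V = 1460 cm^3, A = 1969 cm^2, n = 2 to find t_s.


Formula: t_s = B * (V/A)^n  (Chvorinov's rule, n=2)
Modulus M = V/A = 1460/1969 = 0.741493 cm
M^2 = 0.741493^2 = 0.549812 cm^2
t_s = 4.93 * 0.549812 = 2.7106 s


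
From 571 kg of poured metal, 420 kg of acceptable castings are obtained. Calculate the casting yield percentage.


Formula: Casting Yield = (W_good / W_total) * 100
Yield = (420 kg / 571 kg) * 100 = 73.5552%

Final answer: 73.5552%


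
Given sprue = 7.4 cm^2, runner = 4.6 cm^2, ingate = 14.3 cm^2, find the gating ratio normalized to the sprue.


Sprue:Runner:Ingate = 1 : 4.6/7.4 : 14.3/7.4 = 1:0.62:1.93

Final answer: 1:0.62:1.93


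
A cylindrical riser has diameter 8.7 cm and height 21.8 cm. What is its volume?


Formula: V = pi * (D/2)^2 * H  (cylinder volume)
Radius = D/2 = 8.7/2 = 4.35 cm
V = pi * 4.35^2 * 21.8 = 1295.9400 cm^3


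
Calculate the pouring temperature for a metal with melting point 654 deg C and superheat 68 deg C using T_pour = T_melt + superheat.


Formula: T_pour = T_melt + Superheat
T_pour = 654 + 68 = 722 deg C

Answer: 722 deg C


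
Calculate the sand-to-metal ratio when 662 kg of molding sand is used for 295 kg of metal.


Formula: Sand-to-Metal Ratio = W_sand / W_metal
Ratio = 662 kg / 295 kg = 2.2441

Answer: 2.2441


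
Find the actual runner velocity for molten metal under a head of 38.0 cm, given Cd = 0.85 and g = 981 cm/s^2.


Formula: v = Cd * sqrt(2 * g * h)  (Torricelli with discharge coefficient)
2*g*h = 2 * 981 * 38.0 = 74556.0 cm^2/s^2
sqrt(74556.0) = 273.04945 cm/s
v = 0.85 * 273.04945 = 232.0920 cm/s


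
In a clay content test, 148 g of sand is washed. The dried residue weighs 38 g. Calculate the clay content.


Formula: Clay% = (W_total - W_washed) / W_total * 100
Clay mass = 148 - 38 = 110 g
Clay% = 110 / 148 * 100 = 74.3243%

Answer: 74.3243%


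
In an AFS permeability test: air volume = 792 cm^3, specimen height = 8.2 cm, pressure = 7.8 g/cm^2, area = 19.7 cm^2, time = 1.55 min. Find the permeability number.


Formula: Permeability Number P = (V * H) / (p * A * t)
Numerator: V * H = 792 * 8.2 = 6494.4
Denominator: p * A * t = 7.8 * 19.7 * 1.55 = 238.173
P = 6494.4 / 238.173 = 27.2676


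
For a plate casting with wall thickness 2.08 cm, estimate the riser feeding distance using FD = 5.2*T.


Formula: FD = 5.2 * T  (riser feeding-distance rule)
FD = 5.2 * 2.08 cm = 10.8160 cm

Answer: 10.8160 cm


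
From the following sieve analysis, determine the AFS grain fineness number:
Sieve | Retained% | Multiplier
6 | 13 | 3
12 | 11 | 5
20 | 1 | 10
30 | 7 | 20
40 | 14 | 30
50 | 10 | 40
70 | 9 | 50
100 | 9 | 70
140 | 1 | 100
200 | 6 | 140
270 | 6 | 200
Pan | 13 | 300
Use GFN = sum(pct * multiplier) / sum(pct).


Formula: GFN = sum(pct * multiplier) / sum(pct)
sum(pct * multiplier) = 8184
sum(pct) = 100
GFN = 8184 / 100 = 81.84

81.84


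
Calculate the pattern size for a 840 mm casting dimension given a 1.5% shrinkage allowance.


Formula: L_pattern = L_casting * (1 + shrinkage_rate/100)
Shrinkage factor = 1 + 1.5/100 = 1.015
L_pattern = 840 mm * 1.015 = 852.6000 mm

Answer: 852.6000 mm


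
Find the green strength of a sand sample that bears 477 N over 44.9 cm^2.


Formula: Compressive Strength = Force / Area
Strength = 477 N / 44.9 cm^2 = 10.6236 N/cm^2

Final answer: 10.6236 N/cm^2


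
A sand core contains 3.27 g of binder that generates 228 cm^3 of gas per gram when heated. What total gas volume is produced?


Formula: V_gas = W_binder * gas_evolution_rate
V = 3.27 g * 228 cm^3/g = 745.5600 cm^3

Final answer: 745.5600 cm^3


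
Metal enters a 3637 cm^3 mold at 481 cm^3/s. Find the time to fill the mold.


Formula: t_fill = V_mold / Q_flow
t = 3637 cm^3 / 481 cm^3/s = 7.5613 s

Final answer: 7.5613 s


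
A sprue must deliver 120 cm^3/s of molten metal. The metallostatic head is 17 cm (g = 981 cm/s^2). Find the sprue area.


Formula: v = sqrt(2*g*h), A = Q/v
Velocity: v = sqrt(2 * 981 * 17) = sqrt(33354) = 182.6308 cm/s
Sprue area: A = Q / v = 120 / 182.6308 = 0.6571 cm^2

Answer: 0.6571 cm^2


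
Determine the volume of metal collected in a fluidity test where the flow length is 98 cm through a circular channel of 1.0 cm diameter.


Formula: V = pi * (d/2)^2 * L  (cylinder volume)
Radius = 1.0/2 = 0.5 cm
V = pi * 0.5^2 * 98 = 76.9690 cm^3


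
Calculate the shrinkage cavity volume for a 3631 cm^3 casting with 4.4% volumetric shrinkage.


Formula: V_shrink = V_casting * shrinkage_pct / 100
V_shrink = 3631 cm^3 * 4.4 / 100 = 159.7640 cm^3

Final answer: 159.7640 cm^3


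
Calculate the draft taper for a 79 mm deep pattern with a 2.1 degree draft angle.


Formula: taper = depth * tan(draft_angle)
tan(2.1 deg) = 0.0366683
taper = 79 mm * 0.0366683 = 2.8968 mm

Answer: 2.8968 mm


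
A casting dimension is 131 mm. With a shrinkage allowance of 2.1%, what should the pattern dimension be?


Formula: L_pattern = L_casting * (1 + shrinkage_rate/100)
Shrinkage factor = 1 + 2.1/100 = 1.021
L_pattern = 131 mm * 1.021 = 133.7510 mm

Final answer: 133.7510 mm


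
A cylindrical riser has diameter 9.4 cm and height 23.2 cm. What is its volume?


Formula: V = pi * (D/2)^2 * H  (cylinder volume)
Radius = D/2 = 9.4/2 = 4.7 cm
V = pi * 4.7^2 * 23.2 = 1610.0285 cm^3

Answer: 1610.0285 cm^3


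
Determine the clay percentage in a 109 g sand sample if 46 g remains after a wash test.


Formula: Clay% = (W_total - W_washed) / W_total * 100
Clay mass = 109 - 46 = 63 g
Clay% = 63 / 109 * 100 = 57.7982%

57.7982%


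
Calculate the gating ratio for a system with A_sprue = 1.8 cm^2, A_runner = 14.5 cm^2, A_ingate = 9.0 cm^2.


Sprue:Runner:Ingate = 1 : 14.5/1.8 : 9.0/1.8 = 1:8.06:5.00

Final answer: 1:8.06:5.00


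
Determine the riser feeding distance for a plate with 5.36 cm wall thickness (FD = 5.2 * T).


Formula: FD = 5.2 * T  (riser feeding-distance rule)
FD = 5.2 * 5.36 cm = 27.8720 cm


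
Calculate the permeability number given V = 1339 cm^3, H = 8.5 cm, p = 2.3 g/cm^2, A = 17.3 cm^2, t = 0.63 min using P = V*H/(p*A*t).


Formula: Permeability Number P = (V * H) / (p * A * t)
Numerator: V * H = 1339 * 8.5 = 11381.5
Denominator: p * A * t = 2.3 * 17.3 * 0.63 = 25.0677
P = 11381.5 / 25.0677 = 454.0305


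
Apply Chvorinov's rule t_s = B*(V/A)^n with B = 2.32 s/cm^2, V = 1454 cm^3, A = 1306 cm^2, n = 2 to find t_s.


Formula: t_s = B * (V/A)^n  (Chvorinov's rule, n=2)
Modulus M = V/A = 1454/1306 = 1.113323 cm
M^2 = 1.113323^2 = 1.239488 cm^2
t_s = 2.32 * 1.239488 = 2.8756 s

Final answer: 2.8756 s


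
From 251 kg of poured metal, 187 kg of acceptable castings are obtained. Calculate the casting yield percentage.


Formula: Casting Yield = (W_good / W_total) * 100
Yield = (187 kg / 251 kg) * 100 = 74.5020%

Answer: 74.5020%


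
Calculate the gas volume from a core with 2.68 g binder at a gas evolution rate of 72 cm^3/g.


Formula: V_gas = W_binder * gas_evolution_rate
V = 2.68 g * 72 cm^3/g = 192.9600 cm^3

192.9600 cm^3


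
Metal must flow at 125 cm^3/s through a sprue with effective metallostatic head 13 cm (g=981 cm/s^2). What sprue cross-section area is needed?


Formula: v = sqrt(2*g*h), A = Q/v
Velocity: v = sqrt(2 * 981 * 13) = sqrt(25506) = 159.7060 cm/s
Sprue area: A = Q / v = 125 / 159.7060 = 0.7827 cm^2

Answer: 0.7827 cm^2


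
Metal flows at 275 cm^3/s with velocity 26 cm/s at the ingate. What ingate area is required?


Formula: A_ingate = Q / v  (continuity equation)
A = 275 cm^3/s / 26 cm/s = 10.5769 cm^2

10.5769 cm^2


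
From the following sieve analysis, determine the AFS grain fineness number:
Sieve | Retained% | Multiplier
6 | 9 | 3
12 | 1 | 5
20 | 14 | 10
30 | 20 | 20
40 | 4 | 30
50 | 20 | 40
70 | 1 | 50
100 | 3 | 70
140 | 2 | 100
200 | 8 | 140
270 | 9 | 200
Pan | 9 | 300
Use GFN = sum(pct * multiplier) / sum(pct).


Formula: GFN = sum(pct * multiplier) / sum(pct)
sum(pct * multiplier) = 7572
sum(pct) = 100
GFN = 7572 / 100 = 75.72

Final answer: 75.72


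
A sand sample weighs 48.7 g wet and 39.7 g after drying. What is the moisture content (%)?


Formula: MC = (W_wet - W_dry) / W_wet * 100
Water mass = 48.7 - 39.7 = 9.0 g
MC = 9.0 / 48.7 * 100 = 18.4805%

Final answer: 18.4805%


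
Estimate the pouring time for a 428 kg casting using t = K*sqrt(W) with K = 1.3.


Formula: t = K * sqrt(W)
sqrt(W) = sqrt(428) = 20.68816
t = 1.3 * 20.68816 = 26.8946 s


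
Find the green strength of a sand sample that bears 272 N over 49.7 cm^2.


Formula: Compressive Strength = Force / Area
Strength = 272 N / 49.7 cm^2 = 5.4728 N/cm^2

5.4728 N/cm^2


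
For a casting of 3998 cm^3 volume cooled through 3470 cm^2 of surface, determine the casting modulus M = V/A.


Formula: Casting Modulus M = V / A
M = 3998 cm^3 / 3470 cm^2 = 1.1522 cm


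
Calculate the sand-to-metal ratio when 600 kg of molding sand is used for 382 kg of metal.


Formula: Sand-to-Metal Ratio = W_sand / W_metal
Ratio = 600 kg / 382 kg = 1.5707


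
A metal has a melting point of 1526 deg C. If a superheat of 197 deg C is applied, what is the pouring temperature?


Formula: T_pour = T_melt + Superheat
T_pour = 1526 + 197 = 1723 deg C

Answer: 1723 deg C


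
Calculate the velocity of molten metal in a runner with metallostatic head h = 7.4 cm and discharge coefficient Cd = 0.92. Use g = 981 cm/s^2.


Formula: v = Cd * sqrt(2 * g * h)  (Torricelli with discharge coefficient)
2*g*h = 2 * 981 * 7.4 = 14518.8 cm^2/s^2
sqrt(14518.8) = 120.49398 cm/s
v = 0.92 * 120.49398 = 110.8545 cm/s


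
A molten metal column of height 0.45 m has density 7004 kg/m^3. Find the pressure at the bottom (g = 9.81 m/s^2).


Formula: P = rho * g * h
rho * g = 7004 * 9.81 = 68709.24 N/m^3
P = 68709.24 * 0.45 = 30919.1580 Pa

30919.1580 Pa


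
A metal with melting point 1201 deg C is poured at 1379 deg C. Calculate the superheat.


Formula: Superheat = T_pour - T_melt
Superheat = 1379 - 1201 = 178 deg C

Final answer: 178 deg C


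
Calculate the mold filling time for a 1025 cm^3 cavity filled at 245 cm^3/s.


Formula: t_fill = V_mold / Q_flow
t = 1025 cm^3 / 245 cm^3/s = 4.1837 s

4.1837 s


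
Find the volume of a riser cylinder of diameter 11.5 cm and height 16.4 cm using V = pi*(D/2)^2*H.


Formula: V = pi * (D/2)^2 * H  (cylinder volume)
Radius = D/2 = 11.5/2 = 5.75 cm
V = pi * 5.75^2 * 16.4 = 1703.4501 cm^3

1703.4501 cm^3


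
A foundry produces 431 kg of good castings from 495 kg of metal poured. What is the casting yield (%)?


Formula: Casting Yield = (W_good / W_total) * 100
Yield = (431 kg / 495 kg) * 100 = 87.0707%

Answer: 87.0707%


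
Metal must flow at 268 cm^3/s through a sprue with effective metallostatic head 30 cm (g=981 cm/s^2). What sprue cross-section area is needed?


Formula: v = sqrt(2*g*h), A = Q/v
Velocity: v = sqrt(2 * 981 * 30) = sqrt(58860) = 242.6108 cm/s
Sprue area: A = Q / v = 268 / 242.6108 = 1.1046 cm^2


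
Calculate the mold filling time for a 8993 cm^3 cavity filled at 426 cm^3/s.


Formula: t_fill = V_mold / Q_flow
t = 8993 cm^3 / 426 cm^3/s = 21.1103 s


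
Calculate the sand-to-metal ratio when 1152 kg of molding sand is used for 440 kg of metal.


Formula: Sand-to-Metal Ratio = W_sand / W_metal
Ratio = 1152 kg / 440 kg = 2.6182

Final answer: 2.6182


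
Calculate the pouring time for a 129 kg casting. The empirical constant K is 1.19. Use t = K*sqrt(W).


Formula: t = K * sqrt(W)
sqrt(W) = sqrt(129) = 11.35782
t = 1.19 * 11.35782 = 13.5158 s

Final answer: 13.5158 s


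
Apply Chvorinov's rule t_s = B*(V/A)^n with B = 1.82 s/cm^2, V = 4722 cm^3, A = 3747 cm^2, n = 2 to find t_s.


Formula: t_s = B * (V/A)^n  (Chvorinov's rule, n=2)
Modulus M = V/A = 4722/3747 = 1.260208 cm
M^2 = 1.260208^2 = 1.588124 cm^2
t_s = 1.82 * 1.588124 = 2.8904 s

Answer: 2.8904 s


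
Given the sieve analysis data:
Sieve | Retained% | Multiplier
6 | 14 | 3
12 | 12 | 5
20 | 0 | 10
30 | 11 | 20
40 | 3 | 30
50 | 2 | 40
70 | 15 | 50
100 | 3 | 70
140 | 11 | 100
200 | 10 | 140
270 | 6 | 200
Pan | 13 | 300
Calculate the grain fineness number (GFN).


Formula: GFN = sum(pct * multiplier) / sum(pct)
sum(pct * multiplier) = 9052
sum(pct) = 100
GFN = 9052 / 100 = 90.52

90.52


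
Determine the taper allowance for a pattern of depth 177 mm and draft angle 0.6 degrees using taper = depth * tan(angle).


Formula: taper = depth * tan(draft_angle)
tan(0.6 deg) = 0.0104724
taper = 177 mm * 0.0104724 = 1.8536 mm

Final answer: 1.8536 mm


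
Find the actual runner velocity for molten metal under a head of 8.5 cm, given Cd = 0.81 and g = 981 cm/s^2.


Formula: v = Cd * sqrt(2 * g * h)  (Torricelli with discharge coefficient)
2*g*h = 2 * 981 * 8.5 = 16677.0 cm^2/s^2
sqrt(16677.0) = 129.13946 cm/s
v = 0.81 * 129.13946 = 104.6030 cm/s

Answer: 104.6030 cm/s


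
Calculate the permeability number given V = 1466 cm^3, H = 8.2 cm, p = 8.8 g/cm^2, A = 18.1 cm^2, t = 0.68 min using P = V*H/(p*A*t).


Formula: Permeability Number P = (V * H) / (p * A * t)
Numerator: V * H = 1466 * 8.2 = 12021.2
Denominator: p * A * t = 8.8 * 18.1 * 0.68 = 108.3104
P = 12021.2 / 108.3104 = 110.9884


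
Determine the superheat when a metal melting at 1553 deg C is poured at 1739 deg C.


Formula: Superheat = T_pour - T_melt
Superheat = 1739 - 1553 = 186 deg C

186 deg C


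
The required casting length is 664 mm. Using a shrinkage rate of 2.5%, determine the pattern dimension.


Formula: L_pattern = L_casting * (1 + shrinkage_rate/100)
Shrinkage factor = 1 + 2.5/100 = 1.025
L_pattern = 664 mm * 1.025 = 680.6000 mm

Final answer: 680.6000 mm


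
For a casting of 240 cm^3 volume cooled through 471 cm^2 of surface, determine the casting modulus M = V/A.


Formula: Casting Modulus M = V / A
M = 240 cm^3 / 471 cm^2 = 0.5096 cm

0.5096 cm


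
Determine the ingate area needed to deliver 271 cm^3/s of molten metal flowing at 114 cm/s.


Formula: A_ingate = Q / v  (continuity equation)
A = 271 cm^3/s / 114 cm/s = 2.3772 cm^2

Answer: 2.3772 cm^2


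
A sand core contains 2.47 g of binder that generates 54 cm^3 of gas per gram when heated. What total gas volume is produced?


Formula: V_gas = W_binder * gas_evolution_rate
V = 2.47 g * 54 cm^3/g = 133.3800 cm^3

Final answer: 133.3800 cm^3


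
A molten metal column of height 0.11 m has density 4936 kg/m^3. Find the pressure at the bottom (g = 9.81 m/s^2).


Formula: P = rho * g * h
rho * g = 4936 * 9.81 = 48422.16 N/m^3
P = 48422.16 * 0.11 = 5326.4376 Pa

Answer: 5326.4376 Pa


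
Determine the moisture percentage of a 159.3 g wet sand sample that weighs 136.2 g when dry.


Formula: MC = (W_wet - W_dry) / W_wet * 100
Water mass = 159.3 - 136.2 = 23.1 g
MC = 23.1 / 159.3 * 100 = 14.5009%


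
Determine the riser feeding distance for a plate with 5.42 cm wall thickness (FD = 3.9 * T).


Formula: FD = 3.9 * T  (riser feeding-distance rule)
FD = 3.9 * 5.42 cm = 21.1380 cm


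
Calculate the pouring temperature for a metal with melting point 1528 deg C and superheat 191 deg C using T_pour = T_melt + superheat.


Formula: T_pour = T_melt + Superheat
T_pour = 1528 + 191 = 1719 deg C

Answer: 1719 deg C


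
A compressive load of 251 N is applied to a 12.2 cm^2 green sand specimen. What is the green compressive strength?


Formula: Compressive Strength = Force / Area
Strength = 251 N / 12.2 cm^2 = 20.5738 N/cm^2

Final answer: 20.5738 N/cm^2


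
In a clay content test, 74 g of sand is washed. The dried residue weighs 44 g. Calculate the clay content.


Formula: Clay% = (W_total - W_washed) / W_total * 100
Clay mass = 74 - 44 = 30 g
Clay% = 30 / 74 * 100 = 40.5405%

Final answer: 40.5405%


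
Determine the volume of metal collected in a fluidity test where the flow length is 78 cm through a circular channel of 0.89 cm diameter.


Formula: V = pi * (d/2)^2 * L  (cylinder volume)
Radius = 0.89/2 = 0.445 cm
V = pi * 0.445^2 * 78 = 48.5249 cm^3

48.5249 cm^3


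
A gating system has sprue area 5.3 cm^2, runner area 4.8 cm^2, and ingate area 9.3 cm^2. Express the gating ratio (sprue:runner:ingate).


Sprue:Runner:Ingate = 1 : 4.8/5.3 : 9.3/5.3 = 1:0.91:1.75

Final answer: 1:0.91:1.75


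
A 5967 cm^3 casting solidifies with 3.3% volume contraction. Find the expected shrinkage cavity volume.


Formula: V_shrink = V_casting * shrinkage_pct / 100
V_shrink = 5967 cm^3 * 3.3 / 100 = 196.9110 cm^3

Final answer: 196.9110 cm^3


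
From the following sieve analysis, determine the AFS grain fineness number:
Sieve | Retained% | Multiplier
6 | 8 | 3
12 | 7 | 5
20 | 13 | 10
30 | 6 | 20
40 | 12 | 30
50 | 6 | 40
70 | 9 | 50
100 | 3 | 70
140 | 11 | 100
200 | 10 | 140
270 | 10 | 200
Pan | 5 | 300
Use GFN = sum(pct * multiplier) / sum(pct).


Formula: GFN = sum(pct * multiplier) / sum(pct)
sum(pct * multiplier) = 7569
sum(pct) = 100
GFN = 7569 / 100 = 75.69

Answer: 75.69


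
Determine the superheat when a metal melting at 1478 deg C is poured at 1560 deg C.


Formula: Superheat = T_pour - T_melt
Superheat = 1560 - 1478 = 82 deg C

Answer: 82 deg C


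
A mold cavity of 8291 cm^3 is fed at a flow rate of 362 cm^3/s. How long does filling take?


Formula: t_fill = V_mold / Q_flow
t = 8291 cm^3 / 362 cm^3/s = 22.9033 s

Final answer: 22.9033 s


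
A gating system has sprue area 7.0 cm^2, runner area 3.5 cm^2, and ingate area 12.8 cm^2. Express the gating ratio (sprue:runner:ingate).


Sprue:Runner:Ingate = 1 : 3.5/7.0 : 12.8/7.0 = 1:0.50:1.83

Answer: 1:0.50:1.83


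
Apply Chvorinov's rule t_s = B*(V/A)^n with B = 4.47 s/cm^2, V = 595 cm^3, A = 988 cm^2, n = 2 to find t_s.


Formula: t_s = B * (V/A)^n  (Chvorinov's rule, n=2)
Modulus M = V/A = 595/988 = 0.602227 cm
M^2 = 0.602227^2 = 0.362677 cm^2
t_s = 4.47 * 0.362677 = 1.6212 s

Answer: 1.6212 s


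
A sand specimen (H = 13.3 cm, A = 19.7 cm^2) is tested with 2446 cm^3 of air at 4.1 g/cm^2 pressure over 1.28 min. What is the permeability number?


Formula: Permeability Number P = (V * H) / (p * A * t)
Numerator: V * H = 2446 * 13.3 = 32531.8
Denominator: p * A * t = 4.1 * 19.7 * 1.28 = 103.3856
P = 32531.8 / 103.3856 = 314.6647


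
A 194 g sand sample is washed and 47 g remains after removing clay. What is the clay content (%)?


Formula: Clay% = (W_total - W_washed) / W_total * 100
Clay mass = 194 - 47 = 147 g
Clay% = 147 / 194 * 100 = 75.7732%


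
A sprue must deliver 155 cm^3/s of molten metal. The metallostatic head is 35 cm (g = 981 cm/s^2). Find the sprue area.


Formula: v = sqrt(2*g*h), A = Q/v
Velocity: v = sqrt(2 * 981 * 35) = sqrt(68670) = 262.0496 cm/s
Sprue area: A = Q / v = 155 / 262.0496 = 0.5915 cm^2

Answer: 0.5915 cm^2


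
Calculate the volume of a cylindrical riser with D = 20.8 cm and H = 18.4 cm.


Formula: V = pi * (D/2)^2 * H  (cylinder volume)
Radius = D/2 = 20.8/2 = 10.4 cm
V = pi * 10.4^2 * 18.4 = 6252.2218 cm^3

Answer: 6252.2218 cm^3


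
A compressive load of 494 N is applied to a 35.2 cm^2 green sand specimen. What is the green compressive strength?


Formula: Compressive Strength = Force / Area
Strength = 494 N / 35.2 cm^2 = 14.0341 N/cm^2

Answer: 14.0341 N/cm^2


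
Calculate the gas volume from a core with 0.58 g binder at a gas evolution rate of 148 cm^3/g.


Formula: V_gas = W_binder * gas_evolution_rate
V = 0.58 g * 148 cm^3/g = 85.8400 cm^3

Answer: 85.8400 cm^3


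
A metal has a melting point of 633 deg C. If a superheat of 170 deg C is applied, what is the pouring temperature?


Formula: T_pour = T_melt + Superheat
T_pour = 633 + 170 = 803 deg C

803 deg C


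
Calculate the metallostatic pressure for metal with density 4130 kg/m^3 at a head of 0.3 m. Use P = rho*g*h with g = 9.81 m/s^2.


Formula: P = rho * g * h
rho * g = 4130 * 9.81 = 40515.3 N/m^3
P = 40515.3 * 0.3 = 12154.5900 Pa

Final answer: 12154.5900 Pa


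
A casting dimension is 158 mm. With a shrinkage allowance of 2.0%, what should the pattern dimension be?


Formula: L_pattern = L_casting * (1 + shrinkage_rate/100)
Shrinkage factor = 1 + 2.0/100 = 1.02
L_pattern = 158 mm * 1.02 = 161.1600 mm

Final answer: 161.1600 mm


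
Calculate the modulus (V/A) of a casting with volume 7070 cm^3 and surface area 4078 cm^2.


Formula: Casting Modulus M = V / A
M = 7070 cm^3 / 4078 cm^2 = 1.7337 cm

Final answer: 1.7337 cm


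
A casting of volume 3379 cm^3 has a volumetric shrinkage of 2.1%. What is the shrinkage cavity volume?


Formula: V_shrink = V_casting * shrinkage_pct / 100
V_shrink = 3379 cm^3 * 2.1 / 100 = 70.9590 cm^3

Final answer: 70.9590 cm^3


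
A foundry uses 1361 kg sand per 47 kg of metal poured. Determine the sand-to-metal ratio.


Formula: Sand-to-Metal Ratio = W_sand / W_metal
Ratio = 1361 kg / 47 kg = 28.9574

Answer: 28.9574


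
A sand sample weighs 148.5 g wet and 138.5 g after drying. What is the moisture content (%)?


Formula: MC = (W_wet - W_dry) / W_wet * 100
Water mass = 148.5 - 138.5 = 10.0 g
MC = 10.0 / 148.5 * 100 = 6.7340%

Answer: 6.7340%


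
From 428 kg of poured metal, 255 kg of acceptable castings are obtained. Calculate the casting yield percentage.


Formula: Casting Yield = (W_good / W_total) * 100
Yield = (255 kg / 428 kg) * 100 = 59.5794%

Final answer: 59.5794%


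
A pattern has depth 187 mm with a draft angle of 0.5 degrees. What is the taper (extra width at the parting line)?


Formula: taper = depth * tan(draft_angle)
tan(0.5 deg) = 0.0087269
taper = 187 mm * 0.0087269 = 1.6319 mm

Final answer: 1.6319 mm


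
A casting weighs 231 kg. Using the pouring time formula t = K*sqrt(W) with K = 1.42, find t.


Formula: t = K * sqrt(W)
sqrt(W) = sqrt(231) = 15.19868
t = 1.42 * 15.19868 = 21.5821 s


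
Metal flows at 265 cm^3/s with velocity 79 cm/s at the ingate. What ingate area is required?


Formula: A_ingate = Q / v  (continuity equation)
A = 265 cm^3/s / 79 cm/s = 3.3544 cm^2

Answer: 3.3544 cm^2


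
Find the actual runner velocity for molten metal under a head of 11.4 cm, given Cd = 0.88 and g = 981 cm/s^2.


Formula: v = Cd * sqrt(2 * g * h)  (Torricelli with discharge coefficient)
2*g*h = 2 * 981 * 11.4 = 22366.8 cm^2/s^2
sqrt(22366.8) = 149.55534 cm/s
v = 0.88 * 149.55534 = 131.6087 cm/s

131.6087 cm/s


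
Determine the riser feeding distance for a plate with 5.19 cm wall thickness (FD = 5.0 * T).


Formula: FD = 5.0 * T  (riser feeding-distance rule)
FD = 5.0 * 5.19 cm = 25.9500 cm

25.9500 cm


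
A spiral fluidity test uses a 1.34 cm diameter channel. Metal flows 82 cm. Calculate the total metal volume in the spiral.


Formula: V = pi * (d/2)^2 * L  (cylinder volume)
Radius = 1.34/2 = 0.67 cm
V = pi * 0.67^2 * 82 = 115.6414 cm^3

Final answer: 115.6414 cm^3


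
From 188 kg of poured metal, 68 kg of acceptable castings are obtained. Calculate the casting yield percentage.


Formula: Casting Yield = (W_good / W_total) * 100
Yield = (68 kg / 188 kg) * 100 = 36.1702%

Final answer: 36.1702%


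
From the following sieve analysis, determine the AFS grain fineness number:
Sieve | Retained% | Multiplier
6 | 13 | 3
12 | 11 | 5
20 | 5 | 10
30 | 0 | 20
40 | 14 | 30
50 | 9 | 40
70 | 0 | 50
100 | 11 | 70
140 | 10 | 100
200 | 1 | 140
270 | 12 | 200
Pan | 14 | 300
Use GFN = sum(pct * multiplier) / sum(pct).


Formula: GFN = sum(pct * multiplier) / sum(pct)
sum(pct * multiplier) = 9434
sum(pct) = 100
GFN = 9434 / 100 = 94.34


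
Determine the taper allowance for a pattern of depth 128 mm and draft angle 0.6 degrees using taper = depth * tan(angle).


Formula: taper = depth * tan(draft_angle)
tan(0.6 deg) = 0.0104724
taper = 128 mm * 0.0104724 = 1.3405 mm

Answer: 1.3405 mm


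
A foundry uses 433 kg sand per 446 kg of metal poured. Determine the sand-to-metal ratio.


Formula: Sand-to-Metal Ratio = W_sand / W_metal
Ratio = 433 kg / 446 kg = 0.9709

Answer: 0.9709


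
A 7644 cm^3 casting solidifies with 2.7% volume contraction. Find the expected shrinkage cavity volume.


Formula: V_shrink = V_casting * shrinkage_pct / 100
V_shrink = 7644 cm^3 * 2.7 / 100 = 206.3880 cm^3

206.3880 cm^3


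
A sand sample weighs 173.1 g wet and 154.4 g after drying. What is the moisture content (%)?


Formula: MC = (W_wet - W_dry) / W_wet * 100
Water mass = 173.1 - 154.4 = 18.7 g
MC = 18.7 / 173.1 * 100 = 10.8030%

10.8030%


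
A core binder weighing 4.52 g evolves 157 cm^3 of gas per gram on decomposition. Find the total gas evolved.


Formula: V_gas = W_binder * gas_evolution_rate
V = 4.52 g * 157 cm^3/g = 709.6400 cm^3

Final answer: 709.6400 cm^3


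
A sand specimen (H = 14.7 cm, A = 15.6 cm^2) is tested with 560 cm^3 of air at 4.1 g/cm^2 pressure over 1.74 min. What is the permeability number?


Formula: Permeability Number P = (V * H) / (p * A * t)
Numerator: V * H = 560 * 14.7 = 8232.0
Denominator: p * A * t = 4.1 * 15.6 * 1.74 = 111.2904
P = 8232.0 / 111.2904 = 73.9686

Answer: 73.9686


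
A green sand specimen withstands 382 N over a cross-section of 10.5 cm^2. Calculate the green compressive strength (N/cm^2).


Formula: Compressive Strength = Force / Area
Strength = 382 N / 10.5 cm^2 = 36.3810 N/cm^2

Final answer: 36.3810 N/cm^2


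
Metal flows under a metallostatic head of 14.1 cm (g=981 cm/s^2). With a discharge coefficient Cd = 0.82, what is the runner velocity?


Formula: v = Cd * sqrt(2 * g * h)  (Torricelli with discharge coefficient)
2*g*h = 2 * 981 * 14.1 = 27664.2 cm^2/s^2
sqrt(27664.2) = 166.32558 cm/s
v = 0.82 * 166.32558 = 136.3870 cm/s


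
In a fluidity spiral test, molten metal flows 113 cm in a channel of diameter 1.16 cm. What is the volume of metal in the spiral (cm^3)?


Formula: V = pi * (d/2)^2 * L  (cylinder volume)
Radius = 1.16/2 = 0.58 cm
V = pi * 0.58^2 * 113 = 119.4220 cm^3

Answer: 119.4220 cm^3


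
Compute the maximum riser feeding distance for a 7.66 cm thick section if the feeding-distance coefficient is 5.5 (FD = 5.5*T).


Formula: FD = 5.5 * T  (riser feeding-distance rule)
FD = 5.5 * 7.66 cm = 42.1300 cm

Final answer: 42.1300 cm


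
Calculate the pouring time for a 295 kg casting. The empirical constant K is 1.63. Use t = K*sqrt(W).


Formula: t = K * sqrt(W)
sqrt(W) = sqrt(295) = 17.17556
t = 1.63 * 17.17556 = 27.9962 s


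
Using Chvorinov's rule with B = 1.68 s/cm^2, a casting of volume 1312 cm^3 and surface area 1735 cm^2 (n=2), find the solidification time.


Formula: t_s = B * (V/A)^n  (Chvorinov's rule, n=2)
Modulus M = V/A = 1312/1735 = 0.756196 cm
M^2 = 0.756196^2 = 0.571832 cm^2
t_s = 1.68 * 0.571832 = 0.9607 s

Final answer: 0.9607 s
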